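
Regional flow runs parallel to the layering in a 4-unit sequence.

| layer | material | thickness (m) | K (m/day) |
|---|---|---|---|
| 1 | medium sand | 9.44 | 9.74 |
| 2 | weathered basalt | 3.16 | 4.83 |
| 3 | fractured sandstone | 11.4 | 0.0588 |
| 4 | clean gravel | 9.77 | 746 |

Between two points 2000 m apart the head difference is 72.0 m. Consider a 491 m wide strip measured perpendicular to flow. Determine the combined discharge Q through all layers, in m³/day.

131000

Flow is parallel to layering, so each bed carries its own Darcy discharge and the transmissivities add.
Σ(K_i·b_i) = 9.74×9.44 + 4.83×3.16 + 0.0588×11.4 + 746×9.77 = 7396 m²/day.
Hydraulic gradient i = Δh / L = 72.0 / 2000 = 0.03600.
Q = Σ(K_i·b_i) · W · i = 7396 × 491 × 0.03600 = 1.307e+05 m³/day.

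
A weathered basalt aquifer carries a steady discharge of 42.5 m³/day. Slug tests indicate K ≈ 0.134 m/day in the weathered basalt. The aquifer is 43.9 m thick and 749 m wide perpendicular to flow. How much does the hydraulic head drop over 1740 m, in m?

16.8

Cross-sectional area A = 749 × 43.9 = 32881 m².
From Q = K·A·i, i = Q / (K·A) = 42.5 / (0.1340 × 32881) = 0.009646.
Head loss Δh = i · L = 0.009646 × 1740 = 16.78 m.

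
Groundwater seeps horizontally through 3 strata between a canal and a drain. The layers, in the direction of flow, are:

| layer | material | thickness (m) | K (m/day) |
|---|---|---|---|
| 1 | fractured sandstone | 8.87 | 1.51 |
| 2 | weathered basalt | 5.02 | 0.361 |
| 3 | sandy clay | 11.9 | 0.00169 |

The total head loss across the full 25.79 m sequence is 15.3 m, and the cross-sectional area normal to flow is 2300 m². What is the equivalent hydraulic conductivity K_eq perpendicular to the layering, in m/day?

Flow is perpendicular to layering, so the layers act in series and the equivalent K is the thickness-weighted harmonic mean.
Total thickness L = 8.87 + 5.02 + 11.9 = 25.79 m.
Σ(b_i/K_i) = 8.87/1.51 + 5.02/0.361 + 11.9/0.00169 = 7061 d.
K_eq = L / Σ(b_i/K_i) = 25.79 / 7061 = 0.003652 m/day.

0.00365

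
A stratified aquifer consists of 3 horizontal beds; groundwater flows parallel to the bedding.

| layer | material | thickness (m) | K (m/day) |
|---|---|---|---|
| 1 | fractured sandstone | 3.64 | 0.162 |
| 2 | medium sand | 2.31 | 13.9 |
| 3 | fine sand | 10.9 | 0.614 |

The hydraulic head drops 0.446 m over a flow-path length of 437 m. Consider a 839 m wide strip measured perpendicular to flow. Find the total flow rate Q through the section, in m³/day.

33.7

Flow is parallel to layering, so each bed carries its own Darcy discharge and the transmissivities add.
Σ(K_i·b_i) = 0.162×3.64 + 13.9×2.31 + 0.614×10.9 = 39.39 m²/day.
Hydraulic gradient i = Δh / L = 0.446 / 437 = 0.001021.
Q = Σ(K_i·b_i) · W · i = 39.39 × 839 × 0.001021 = 33.73 m³/day.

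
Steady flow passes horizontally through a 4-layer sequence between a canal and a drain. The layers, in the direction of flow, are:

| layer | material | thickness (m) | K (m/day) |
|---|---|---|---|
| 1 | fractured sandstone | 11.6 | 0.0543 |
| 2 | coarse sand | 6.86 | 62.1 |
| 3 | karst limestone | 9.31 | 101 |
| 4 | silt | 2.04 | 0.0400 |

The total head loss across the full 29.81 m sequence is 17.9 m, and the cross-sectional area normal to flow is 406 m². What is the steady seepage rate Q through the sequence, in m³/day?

Flow is perpendicular to layering, so the layers act in series and the equivalent K is the thickness-weighted harmonic mean.
Total thickness L = 11.6 + 6.86 + 9.31 + 2.04 = 29.81 m.
Σ(b_i/K_i) = 11.6/0.0543 + 6.86/62.1 + 9.31/101 + 2.04/0.0400 = 264.8 d.
K_eq = L / Σ(b_i/K_i) = 29.81 / 264.8 = 0.1126 m/day.
Q = K_eq · A · (Δh/L) = 0.1126 × 406 × (17.9/29.81) = 27.44 m³/day.

27.4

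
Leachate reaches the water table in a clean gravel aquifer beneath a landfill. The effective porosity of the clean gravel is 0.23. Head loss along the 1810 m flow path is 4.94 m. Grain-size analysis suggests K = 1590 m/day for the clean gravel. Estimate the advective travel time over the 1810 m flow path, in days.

95.9

Hydraulic gradient i = Δh / L = 4.94 / 1810 = 0.002729.
Darcy flux q = K · i = 1590 × 0.002729 = 4.340 m/day.
Seepage velocity v = q / n_e = 4.340 / 0.23 = 18.87 m/day.
Travel time t = L / v = 1810 / 18.87 = 95.93 days.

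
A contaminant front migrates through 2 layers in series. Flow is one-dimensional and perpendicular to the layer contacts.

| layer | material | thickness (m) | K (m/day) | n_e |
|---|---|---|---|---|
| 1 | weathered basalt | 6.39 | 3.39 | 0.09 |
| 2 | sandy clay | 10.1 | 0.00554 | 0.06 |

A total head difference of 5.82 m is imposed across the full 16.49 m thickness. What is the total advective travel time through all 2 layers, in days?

370

With flow normal to the layers, continuity requires the same specific discharge q through every layer.
Σ(b_i/K_i) = 6.39/3.39 + 10.1/0.00554 = 1825 d.
q = Δh / Σ(b_i/K_i) = 5.82 / 1825 = 0.003189 m/day.
In each layer the seepage velocity is v_i = q/n_i, so the layer transit time is t_i = b_i·n_i / q:
  layer 1 (weathered basalt): t_1 = 6.39 × 0.09 / 0.003189 = 180.3 d
  layer 2 (sandy clay): t_2 = 10.1 × 0.06 / 0.003189 = 190.0 d
Total t = Σ t_i = 370.4 days.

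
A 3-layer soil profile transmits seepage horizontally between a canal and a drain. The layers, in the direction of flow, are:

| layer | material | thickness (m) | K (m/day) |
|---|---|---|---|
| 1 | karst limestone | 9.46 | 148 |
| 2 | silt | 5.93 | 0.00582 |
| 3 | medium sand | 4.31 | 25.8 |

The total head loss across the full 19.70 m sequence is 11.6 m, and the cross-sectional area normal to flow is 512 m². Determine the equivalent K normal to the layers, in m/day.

0.0193

Flow is perpendicular to layering, so the layers act in series and the equivalent K is the thickness-weighted harmonic mean.
Total thickness L = 9.46 + 5.93 + 4.31 = 19.70 m.
Σ(b_i/K_i) = 9.46/148 + 5.93/0.00582 + 4.31/25.8 = 1019 d.
K_eq = L / Σ(b_i/K_i) = 19.70 / 1019 = 0.01933 m/day.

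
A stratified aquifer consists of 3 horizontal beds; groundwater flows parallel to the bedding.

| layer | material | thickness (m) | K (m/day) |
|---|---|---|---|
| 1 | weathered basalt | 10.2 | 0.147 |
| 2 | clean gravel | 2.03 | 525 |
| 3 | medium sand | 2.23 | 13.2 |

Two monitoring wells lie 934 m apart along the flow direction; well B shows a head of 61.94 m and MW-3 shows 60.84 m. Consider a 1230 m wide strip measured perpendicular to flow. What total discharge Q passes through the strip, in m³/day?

1590

Flow is parallel to layering, so each bed carries its own Darcy discharge and the transmissivities add.
Σ(K_i·b_i) = 0.147×10.2 + 525×2.03 + 13.2×2.23 = 1097 m²/day.
Hydraulic gradient i = (61.94 − 60.84) / 934 = 1.1 / 934 = 0.001178.
Q = Σ(K_i·b_i) · W · i = 1097 × 1230 × 0.001178 = 1589 m³/day.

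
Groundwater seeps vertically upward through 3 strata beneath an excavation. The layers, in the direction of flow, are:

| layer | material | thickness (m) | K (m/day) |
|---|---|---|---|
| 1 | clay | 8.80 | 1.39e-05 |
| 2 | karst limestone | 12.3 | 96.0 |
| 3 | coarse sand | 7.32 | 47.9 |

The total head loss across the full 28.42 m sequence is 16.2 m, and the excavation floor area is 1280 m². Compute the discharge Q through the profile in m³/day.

0.0328

Flow is perpendicular to layering, so the layers act in series and the equivalent K is the thickness-weighted harmonic mean.
Total thickness L = 8.80 + 12.3 + 7.32 = 28.42 m.
Σ(b_i/K_i) = 8.80/1.39e-05 + 12.3/96.0 + 7.32/47.9 = 6.331e+05 d.
K_eq = L / Σ(b_i/K_i) = 28.42 / 6.331e+05 = 4.489e-05 m/day.
Q = K_eq · A · (Δh/L) = 4.489e-05 × 1280 × (16.2/28.42) = 0.03275 m³/day.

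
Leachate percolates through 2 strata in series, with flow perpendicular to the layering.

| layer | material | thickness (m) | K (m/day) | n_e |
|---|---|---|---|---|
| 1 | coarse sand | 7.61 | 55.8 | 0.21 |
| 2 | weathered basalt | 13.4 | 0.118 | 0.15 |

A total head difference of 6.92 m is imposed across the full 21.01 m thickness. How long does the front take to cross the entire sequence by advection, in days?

59.3

With flow normal to the layers, continuity requires the same specific discharge q through every layer.
Σ(b_i/K_i) = 7.61/55.8 + 13.4/0.118 = 113.7 d.
q = Δh / Σ(b_i/K_i) = 6.92 / 113.7 = 0.06086 m/day.
In each layer the seepage velocity is v_i = q/n_i, so the layer transit time is t_i = b_i·n_i / q:
  layer 1 (coarse sand): t_1 = 7.61 × 0.21 / 0.06086 = 26.26 d
  layer 2 (weathered basalt): t_2 = 13.4 × 0.15 / 0.06086 = 33.02 d
Total t = Σ t_i = 59.28 days.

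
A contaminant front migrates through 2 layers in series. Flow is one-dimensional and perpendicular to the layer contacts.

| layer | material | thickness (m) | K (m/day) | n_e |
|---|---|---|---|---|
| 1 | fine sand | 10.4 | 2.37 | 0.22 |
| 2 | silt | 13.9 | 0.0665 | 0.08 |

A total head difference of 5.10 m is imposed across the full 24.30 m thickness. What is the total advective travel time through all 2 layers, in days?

With flow normal to the layers, continuity requires the same specific discharge q through every layer.
Σ(b_i/K_i) = 10.4/2.37 + 13.9/0.0665 = 213.4 d.
q = Δh / Σ(b_i/K_i) = 5.10 / 213.4 = 0.02390 m/day.
In each layer the seepage velocity is v_i = q/n_i, so the layer transit time is t_i = b_i·n_i / q:
  layer 1 (fine sand): t_1 = 10.4 × 0.22 / 0.02390 = 95.74 d
  layer 2 (silt): t_2 = 13.9 × 0.08 / 0.02390 = 46.53 d
Total t = Σ t_i = 142.3 days.

142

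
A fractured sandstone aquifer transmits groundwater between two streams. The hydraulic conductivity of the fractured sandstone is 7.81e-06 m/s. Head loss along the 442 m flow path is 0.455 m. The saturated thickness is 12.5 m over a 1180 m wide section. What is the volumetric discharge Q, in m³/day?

10.2

Convert K: 7.81e-06 m/s × 86400 = 0.6748 m/day.
Cross-sectional area A = 1180 × 12.5 = 14750 m².
Hydraulic gradient i = Δh / L = 0.455 / 442 = 0.001029.
Darcy's law: Q = K · A · i = 0.6748 × 14750 × 0.001029 = 10.25 m³/day.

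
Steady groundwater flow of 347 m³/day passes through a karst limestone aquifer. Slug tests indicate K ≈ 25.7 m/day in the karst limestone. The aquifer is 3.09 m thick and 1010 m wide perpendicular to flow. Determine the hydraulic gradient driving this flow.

0.00433

Cross-sectional area A = 1010 × 3.09 = 3121 m².
From Q = K·A·i, i = Q / (K·A) = 347 / (25.70 × 3121) = 0.004326.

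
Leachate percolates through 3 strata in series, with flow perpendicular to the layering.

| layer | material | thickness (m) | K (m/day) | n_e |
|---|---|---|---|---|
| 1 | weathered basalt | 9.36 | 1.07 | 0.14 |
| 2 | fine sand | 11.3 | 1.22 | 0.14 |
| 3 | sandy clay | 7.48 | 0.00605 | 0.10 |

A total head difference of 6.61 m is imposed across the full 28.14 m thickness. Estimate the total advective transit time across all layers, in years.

1.89

With flow normal to the layers, continuity requires the same specific discharge q through every layer.
Σ(b_i/K_i) = 9.36/1.07 + 11.3/1.22 + 7.48/0.00605 = 1254 d.
q = Δh / Σ(b_i/K_i) = 6.61 / 1254 = 0.005270 m/day.
In each layer the seepage velocity is v_i = q/n_i, so the layer transit time is t_i = b_i·n_i / q:
  layer 1 (weathered basalt): t_1 = 9.36 × 0.14 / 0.005270 = 248.7 d
  layer 2 (fine sand): t_2 = 11.3 × 0.14 / 0.005270 = 300.2 d
  layer 3 (sandy clay): t_3 = 7.48 × 0.10 / 0.005270 = 141.9 d
Total t = Σ t_i = 690.8 days = 1.891 years.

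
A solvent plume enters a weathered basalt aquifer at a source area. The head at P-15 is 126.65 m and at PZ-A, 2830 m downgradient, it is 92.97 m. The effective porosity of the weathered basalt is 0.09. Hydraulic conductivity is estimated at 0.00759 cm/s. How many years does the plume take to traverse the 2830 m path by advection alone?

Convert K: 0.00759 cm/s × 864 = 6.558 m/day.
Hydraulic gradient i = (126.65 − 92.97) / 2830 = 33.68 / 2830 = 0.01190.
Darcy flux q = K · i = 6.558 × 0.01190 = 0.07804 m/day.
Seepage velocity v = q / n_e = 0.07804 / 0.09 = 0.8672 m/day.
Travel time t = L / v = 2830 / 0.8672 = 3264 days = 8.935 years.

8.94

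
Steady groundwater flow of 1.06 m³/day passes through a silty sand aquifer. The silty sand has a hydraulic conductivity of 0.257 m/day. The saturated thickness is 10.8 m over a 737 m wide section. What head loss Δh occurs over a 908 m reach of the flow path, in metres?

Cross-sectional area A = 737 × 10.8 = 7960 m².
From Q = K·A·i, i = Q / (K·A) = 1.06 / (0.2570 × 7960) = 0.0005182.
Head loss Δh = i · L = 0.0005182 × 908 = 0.4705 m.

0.471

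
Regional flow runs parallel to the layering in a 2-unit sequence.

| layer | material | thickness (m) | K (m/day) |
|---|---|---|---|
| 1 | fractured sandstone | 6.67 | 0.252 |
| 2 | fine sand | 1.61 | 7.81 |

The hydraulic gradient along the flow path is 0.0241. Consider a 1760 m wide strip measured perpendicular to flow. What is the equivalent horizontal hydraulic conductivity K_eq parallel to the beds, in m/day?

Flow is parallel to layering, so each bed carries its own Darcy discharge and the transmissivities add.
Σ(K_i·b_i) = 0.252×6.67 + 7.81×1.61 = 14.25 m²/day.
Total thickness b = 8.280 m, so K_eq = Σ(K_i·b_i)/b = 1.722 m/day.

1.72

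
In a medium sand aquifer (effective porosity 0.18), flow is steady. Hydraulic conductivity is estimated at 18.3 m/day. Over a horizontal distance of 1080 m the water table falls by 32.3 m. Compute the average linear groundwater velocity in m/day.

Hydraulic gradient i = Δh / L = 32.3 / 1080 = 0.02991.
Darcy flux q = K · i = 18.30 × 0.02991 = 0.5473 m/day.
Seepage velocity v = q / n_e = 0.5473 / 0.18 = 3.041 m/day.

3.04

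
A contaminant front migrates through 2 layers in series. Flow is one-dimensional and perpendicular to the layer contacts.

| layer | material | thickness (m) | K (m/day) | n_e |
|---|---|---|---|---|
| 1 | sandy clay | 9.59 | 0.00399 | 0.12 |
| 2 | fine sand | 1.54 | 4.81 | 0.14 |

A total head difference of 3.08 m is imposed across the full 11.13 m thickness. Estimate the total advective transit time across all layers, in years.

With flow normal to the layers, continuity requires the same specific discharge q through every layer.
Σ(b_i/K_i) = 9.59/0.00399 + 1.54/4.81 = 2404 d.
q = Δh / Σ(b_i/K_i) = 3.08 / 2404 = 0.001281 m/day.
In each layer the seepage velocity is v_i = q/n_i, so the layer transit time is t_i = b_i·n_i / q:
  layer 1 (sandy clay): t_1 = 9.59 × 0.12 / 0.001281 = 898.2 d
  layer 2 (fine sand): t_2 = 1.54 × 0.14 / 0.001281 = 168.3 d
Total t = Σ t_i = 1066 days = 2.920 years.

2.92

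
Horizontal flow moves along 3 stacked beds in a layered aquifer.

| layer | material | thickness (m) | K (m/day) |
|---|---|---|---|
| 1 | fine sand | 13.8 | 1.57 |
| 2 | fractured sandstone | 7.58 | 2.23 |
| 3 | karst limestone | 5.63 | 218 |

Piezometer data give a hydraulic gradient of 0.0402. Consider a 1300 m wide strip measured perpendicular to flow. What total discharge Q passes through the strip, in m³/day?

66200

Flow is parallel to layering, so each bed carries its own Darcy discharge and the transmissivities add.
Σ(K_i·b_i) = 1.57×13.8 + 2.23×7.58 + 218×5.63 = 1266 m²/day.
Hydraulic gradient i = 0.0402.
Q = Σ(K_i·b_i) · W · i = 1266 × 1300 × 0.04020 = 66156 m³/day.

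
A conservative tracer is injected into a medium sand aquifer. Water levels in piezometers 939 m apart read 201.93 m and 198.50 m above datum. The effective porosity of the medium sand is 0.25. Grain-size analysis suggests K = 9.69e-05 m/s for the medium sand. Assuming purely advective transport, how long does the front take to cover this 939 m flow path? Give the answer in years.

21.0

Convert K: 9.69e-05 m/s × 86400 = 8.372 m/day.
Hydraulic gradient i = (201.93 − 198.50) / 939 = 3.43 / 939 = 0.003653.
Darcy flux q = K · i = 8.372 × 0.003653 = 0.03058 m/day.
Seepage velocity v = q / n_e = 0.03058 / 0.25 = 0.1223 m/day.
Travel time t = L / v = 939 / 0.1223 = 7676 days = 21.02 years.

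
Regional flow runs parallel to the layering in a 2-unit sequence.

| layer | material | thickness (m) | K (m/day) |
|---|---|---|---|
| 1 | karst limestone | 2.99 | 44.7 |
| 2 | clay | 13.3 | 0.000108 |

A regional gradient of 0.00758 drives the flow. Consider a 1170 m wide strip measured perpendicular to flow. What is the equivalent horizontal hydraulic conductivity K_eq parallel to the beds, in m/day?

Flow is parallel to layering, so each bed carries its own Darcy discharge and the transmissivities add.
Σ(K_i·b_i) = 44.7×2.99 + 0.000108×13.3 = 133.7 m²/day.
Total thickness b = 16.29 m, so K_eq = Σ(K_i·b_i)/b = 8.205 m/day.

8.20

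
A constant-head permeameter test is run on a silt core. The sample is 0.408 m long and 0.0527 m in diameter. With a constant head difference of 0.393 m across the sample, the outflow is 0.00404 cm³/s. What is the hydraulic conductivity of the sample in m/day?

0.166

Cross-sectional area A = π·(d/2)² = π × (0.0527/2)² = 0.002181 m².
Convert discharge: 0.00404 cm³/s = 4.040e-09 m³/s.
Darcy's law rearranged: K = Q·L / (A·Δh) = 4.040e-09 × 0.408 / (0.002181 × 0.393) = 1.923e-06 m/s = 0.1661 m/day.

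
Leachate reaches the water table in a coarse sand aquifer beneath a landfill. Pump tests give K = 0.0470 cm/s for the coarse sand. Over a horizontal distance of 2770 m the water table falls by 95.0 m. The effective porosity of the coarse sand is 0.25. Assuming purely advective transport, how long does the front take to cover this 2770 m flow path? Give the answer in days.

497

Convert K: 0.0470 cm/s × 864 = 40.61 m/day.
Hydraulic gradient i = Δh / L = 95.0 / 2770 = 0.03430.
Darcy flux q = K · i = 40.61 × 0.03430 = 1.393 m/day.
Seepage velocity v = q / n_e = 1.393 / 0.25 = 5.571 m/day.
Travel time t = L / v = 2770 / 5.571 = 497.2 days.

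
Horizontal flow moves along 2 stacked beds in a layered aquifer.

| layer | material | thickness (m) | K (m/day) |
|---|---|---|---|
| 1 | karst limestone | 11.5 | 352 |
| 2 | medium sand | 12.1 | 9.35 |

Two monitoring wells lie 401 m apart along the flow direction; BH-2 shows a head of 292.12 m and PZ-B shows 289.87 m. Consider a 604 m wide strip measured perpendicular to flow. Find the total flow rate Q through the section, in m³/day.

14100

Flow is parallel to layering, so each bed carries its own Darcy discharge and the transmissivities add.
Σ(K_i·b_i) = 352×11.5 + 9.35×12.1 = 4161 m²/day.
Hydraulic gradient i = (292.12 − 289.87) / 401 = 2.25 / 401 = 0.005611.
Q = Σ(K_i·b_i) · W · i = 4161 × 604 × 0.005611 = 14102 m³/day.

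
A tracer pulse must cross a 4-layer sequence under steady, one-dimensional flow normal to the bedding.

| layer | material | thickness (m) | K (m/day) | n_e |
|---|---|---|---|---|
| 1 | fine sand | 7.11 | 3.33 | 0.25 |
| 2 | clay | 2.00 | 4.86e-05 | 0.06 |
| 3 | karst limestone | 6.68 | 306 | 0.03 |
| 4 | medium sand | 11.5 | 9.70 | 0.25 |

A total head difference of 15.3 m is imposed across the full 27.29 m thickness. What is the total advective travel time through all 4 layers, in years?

With flow normal to the layers, continuity requires the same specific discharge q through every layer.
Σ(b_i/K_i) = 7.11/3.33 + 2.00/4.86e-05 + 6.68/306 + 11.5/9.70 = 41156 d.
q = Δh / Σ(b_i/K_i) = 15.3 / 41156 = 0.0003718 m/day.
In each layer the seepage velocity is v_i = q/n_i, so the layer transit time is t_i = b_i·n_i / q:
  layer 1 (fine sand): t_1 = 7.11 × 0.25 / 0.0003718 = 4781 d
  layer 2 (clay): t_2 = 2.00 × 0.06 / 0.0003718 = 322.8 d
  layer 3 (karst limestone): t_3 = 6.68 × 0.03 / 0.0003718 = 539.1 d
  layer 4 (medium sand): t_4 = 11.5 × 0.25 / 0.0003718 = 7733 d
Total t = Σ t_i = 13377 days = 36.62 years.

36.6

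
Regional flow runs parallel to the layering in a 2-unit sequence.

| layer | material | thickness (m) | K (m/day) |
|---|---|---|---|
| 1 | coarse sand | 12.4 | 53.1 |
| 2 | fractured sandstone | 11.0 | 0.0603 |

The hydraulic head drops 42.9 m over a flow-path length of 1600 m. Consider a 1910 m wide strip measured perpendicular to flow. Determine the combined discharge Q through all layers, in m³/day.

33800

Flow is parallel to layering, so each bed carries its own Darcy discharge and the transmissivities add.
Σ(K_i·b_i) = 53.1×12.4 + 0.0603×11.0 = 659.1 m²/day.
Hydraulic gradient i = Δh / L = 42.9 / 1600 = 0.02681.
Q = Σ(K_i·b_i) · W · i = 659.1 × 1910 × 0.02681 = 33754 m³/day.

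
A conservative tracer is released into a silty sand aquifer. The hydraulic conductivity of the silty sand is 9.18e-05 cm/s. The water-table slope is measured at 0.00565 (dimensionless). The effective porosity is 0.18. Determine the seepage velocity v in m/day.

0.00249

Convert K: 9.18e-05 cm/s × 864 = 0.07932 m/day.
Hydraulic gradient i = 0.00565.
Darcy flux q = K · i = 0.07932 × 0.005650 = 0.0004481 m/day.
Seepage velocity v = q / n_e = 0.0004481 / 0.18 = 0.002490 m/day.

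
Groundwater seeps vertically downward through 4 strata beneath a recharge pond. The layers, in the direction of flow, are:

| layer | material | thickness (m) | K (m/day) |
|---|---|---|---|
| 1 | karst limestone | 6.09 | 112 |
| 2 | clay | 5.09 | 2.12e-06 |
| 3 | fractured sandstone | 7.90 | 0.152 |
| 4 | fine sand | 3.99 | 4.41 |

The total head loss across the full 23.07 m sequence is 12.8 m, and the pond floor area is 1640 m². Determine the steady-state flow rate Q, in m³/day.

Flow is perpendicular to layering, so the layers act in series and the equivalent K is the thickness-weighted harmonic mean.
Total thickness L = 6.09 + 5.09 + 7.90 + 3.99 = 23.07 m.
Σ(b_i/K_i) = 6.09/112 + 5.09/2.12e-06 + 7.90/0.152 + 3.99/4.41 = 2.401e+06 d.
K_eq = L / Σ(b_i/K_i) = 23.07 / 2.401e+06 = 9.609e-06 m/day.
Q = K_eq · A · (Δh/L) = 9.609e-06 × 1640 × (12.8/23.07) = 0.008743 m³/day.

0.00874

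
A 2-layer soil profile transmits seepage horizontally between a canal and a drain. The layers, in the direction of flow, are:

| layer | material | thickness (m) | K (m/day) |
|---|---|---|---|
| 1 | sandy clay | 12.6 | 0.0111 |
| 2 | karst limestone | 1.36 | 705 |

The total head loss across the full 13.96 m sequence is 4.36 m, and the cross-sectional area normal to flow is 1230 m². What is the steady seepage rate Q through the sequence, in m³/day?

4.72

Flow is perpendicular to layering, so the layers act in series and the equivalent K is the thickness-weighted harmonic mean.
Total thickness L = 12.6 + 1.36 = 13.96 m.
Σ(b_i/K_i) = 12.6/0.0111 + 1.36/705 = 1135 d.
K_eq = L / Σ(b_i/K_i) = 13.96 / 1135 = 0.01230 m/day.
Q = K_eq · A · (Δh/L) = 0.01230 × 1230 × (4.36/13.96) = 4.724 m³/day.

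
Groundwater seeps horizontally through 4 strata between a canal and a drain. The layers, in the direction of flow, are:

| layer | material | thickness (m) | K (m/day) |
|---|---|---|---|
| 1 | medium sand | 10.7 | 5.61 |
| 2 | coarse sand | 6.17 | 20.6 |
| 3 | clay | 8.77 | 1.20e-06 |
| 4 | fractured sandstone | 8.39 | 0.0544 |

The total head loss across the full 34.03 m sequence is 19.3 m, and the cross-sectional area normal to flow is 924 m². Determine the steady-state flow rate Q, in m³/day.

0.00244

Flow is perpendicular to layering, so the layers act in series and the equivalent K is the thickness-weighted harmonic mean.
Total thickness L = 10.7 + 6.17 + 8.77 + 8.39 = 34.03 m.
Σ(b_i/K_i) = 10.7/5.61 + 6.17/20.6 + 8.77/1.20e-06 + 8.39/0.0544 = 7.308e+06 d.
K_eq = L / Σ(b_i/K_i) = 34.03 / 7.308e+06 = 4.656e-06 m/day.
Q = K_eq · A · (Δh/L) = 4.656e-06 × 924 × (19.3/34.03) = 0.002440 m³/day.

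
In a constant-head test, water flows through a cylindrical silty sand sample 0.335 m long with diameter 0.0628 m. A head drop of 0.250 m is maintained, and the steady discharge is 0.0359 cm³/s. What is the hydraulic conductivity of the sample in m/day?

Cross-sectional area A = π·(d/2)² = π × (0.0628/2)² = 0.003097 m².
Convert discharge: 0.0359 cm³/s = 3.590e-08 m³/s.
Darcy's law rearranged: K = Q·L / (A·Δh) = 3.590e-08 × 0.335 / (0.003097 × 0.250) = 1.553e-05 m/s = 1.342 m/day.

1.34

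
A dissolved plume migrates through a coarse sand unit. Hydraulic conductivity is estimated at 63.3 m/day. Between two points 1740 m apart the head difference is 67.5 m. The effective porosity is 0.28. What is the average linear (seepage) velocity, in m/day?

8.77

Hydraulic gradient i = Δh / L = 67.5 / 1740 = 0.03879.
Darcy flux q = K · i = 63.30 × 0.03879 = 2.456 m/day.
Seepage velocity v = q / n_e = 2.456 / 0.28 = 8.770 m/day.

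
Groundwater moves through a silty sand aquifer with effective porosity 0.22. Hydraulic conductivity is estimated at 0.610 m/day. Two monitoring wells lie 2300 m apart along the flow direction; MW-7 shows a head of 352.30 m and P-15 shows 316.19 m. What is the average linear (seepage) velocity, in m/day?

0.0435

Hydraulic gradient i = (352.30 − 316.19) / 2300 = 36.11 / 2300 = 0.01570.
Darcy flux q = K · i = 0.6100 × 0.01570 = 0.009577 m/day.
Seepage velocity v = q / n_e = 0.009577 / 0.22 = 0.04353 m/day.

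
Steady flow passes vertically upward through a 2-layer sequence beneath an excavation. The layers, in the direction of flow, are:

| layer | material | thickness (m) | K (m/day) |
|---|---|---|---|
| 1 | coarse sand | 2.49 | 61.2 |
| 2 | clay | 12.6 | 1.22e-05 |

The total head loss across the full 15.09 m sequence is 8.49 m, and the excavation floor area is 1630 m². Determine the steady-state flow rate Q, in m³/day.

0.0134

Flow is perpendicular to layering, so the layers act in series and the equivalent K is the thickness-weighted harmonic mean.
Total thickness L = 2.49 + 12.6 = 15.09 m.
Σ(b_i/K_i) = 2.49/61.2 + 12.6/1.22e-05 = 1.033e+06 d.
K_eq = L / Σ(b_i/K_i) = 15.09 / 1.033e+06 = 1.461e-05 m/day.
Q = K_eq · A · (Δh/L) = 1.461e-05 × 1630 × (8.49/15.09) = 0.01340 m³/day.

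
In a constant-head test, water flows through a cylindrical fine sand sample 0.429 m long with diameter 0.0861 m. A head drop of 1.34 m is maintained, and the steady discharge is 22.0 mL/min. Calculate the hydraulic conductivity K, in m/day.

1.74

Cross-sectional area A = π·(d/2)² = π × (0.0861/2)² = 0.005822 m².
Convert discharge: 22.0 mL/min = 3.667e-07 m³/s.
Darcy's law rearranged: K = Q·L / (A·Δh) = 3.667e-07 × 0.429 / (0.005822 × 1.34) = 2.016e-05 m/s = 1.742 m/day.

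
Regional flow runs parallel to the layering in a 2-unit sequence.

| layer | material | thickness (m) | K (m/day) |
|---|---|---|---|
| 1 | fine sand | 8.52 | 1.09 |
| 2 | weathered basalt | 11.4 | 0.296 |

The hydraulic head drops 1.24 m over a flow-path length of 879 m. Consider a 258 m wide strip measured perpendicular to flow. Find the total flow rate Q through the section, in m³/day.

Flow is parallel to layering, so each bed carries its own Darcy discharge and the transmissivities add.
Σ(K_i·b_i) = 1.09×8.52 + 0.296×11.4 = 12.66 m²/day.
Hydraulic gradient i = Δh / L = 1.24 / 879 = 0.001411.
Q = Σ(K_i·b_i) · W · i = 12.66 × 258 × 0.001411 = 4.608 m³/day.

4.61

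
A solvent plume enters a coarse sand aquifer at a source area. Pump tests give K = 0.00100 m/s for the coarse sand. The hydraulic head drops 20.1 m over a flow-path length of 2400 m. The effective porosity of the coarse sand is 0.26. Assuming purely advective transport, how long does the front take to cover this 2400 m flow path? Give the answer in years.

2.36

Convert K: 0.00100 m/s × 86400 = 86.40 m/day.
Hydraulic gradient i = Δh / L = 20.1 / 2400 = 0.008375.
Darcy flux q = K · i = 86.40 × 0.008375 = 0.7236 m/day.
Seepage velocity v = q / n_e = 0.7236 / 0.26 = 2.783 m/day.
Travel time t = L / v = 2400 / 2.783 = 862.4 days = 2.361 years.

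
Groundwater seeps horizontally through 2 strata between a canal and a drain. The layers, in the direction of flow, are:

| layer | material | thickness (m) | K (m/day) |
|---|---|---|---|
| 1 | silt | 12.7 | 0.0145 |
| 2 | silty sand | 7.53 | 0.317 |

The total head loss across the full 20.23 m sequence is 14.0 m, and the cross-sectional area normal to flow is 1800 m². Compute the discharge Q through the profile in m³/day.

Flow is perpendicular to layering, so the layers act in series and the equivalent K is the thickness-weighted harmonic mean.
Total thickness L = 12.7 + 7.53 = 20.23 m.
Σ(b_i/K_i) = 12.7/0.0145 + 7.53/0.317 = 899.6 d.
K_eq = L / Σ(b_i/K_i) = 20.23 / 899.6 = 0.02249 m/day.
Q = K_eq · A · (Δh/L) = 0.02249 × 1800 × (14.0/20.23) = 28.01 m³/day.

28.0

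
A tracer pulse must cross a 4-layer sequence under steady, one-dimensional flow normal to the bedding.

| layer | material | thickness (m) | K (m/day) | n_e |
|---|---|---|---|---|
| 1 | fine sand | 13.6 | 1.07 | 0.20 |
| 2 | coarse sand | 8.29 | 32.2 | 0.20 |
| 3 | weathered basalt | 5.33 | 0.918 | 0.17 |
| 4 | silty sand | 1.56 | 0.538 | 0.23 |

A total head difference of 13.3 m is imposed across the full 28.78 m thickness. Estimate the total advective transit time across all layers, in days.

With flow normal to the layers, continuity requires the same specific discharge q through every layer.
Σ(b_i/K_i) = 13.6/1.07 + 8.29/32.2 + 5.33/0.918 + 1.56/0.538 = 21.67 d.
q = Δh / Σ(b_i/K_i) = 13.3 / 21.67 = 0.6137 m/day.
In each layer the seepage velocity is v_i = q/n_i, so the layer transit time is t_i = b_i·n_i / q:
  layer 1 (fine sand): t_1 = 13.6 × 0.20 / 0.6137 = 4.432 d
  layer 2 (coarse sand): t_2 = 8.29 × 0.20 / 0.6137 = 2.702 d
  layer 3 (weathered basalt): t_3 = 5.33 × 0.17 / 0.6137 = 1.477 d
  layer 4 (silty sand): t_4 = 1.56 × 0.23 / 0.6137 = 0.5847 d
Total t = Σ t_i = 9.196 days.

9.20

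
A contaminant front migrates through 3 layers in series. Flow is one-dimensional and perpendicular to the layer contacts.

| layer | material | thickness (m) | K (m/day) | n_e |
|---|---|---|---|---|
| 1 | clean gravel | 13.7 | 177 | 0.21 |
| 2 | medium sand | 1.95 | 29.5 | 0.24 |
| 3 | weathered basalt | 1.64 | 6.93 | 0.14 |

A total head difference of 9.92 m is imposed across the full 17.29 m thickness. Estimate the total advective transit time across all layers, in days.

With flow normal to the layers, continuity requires the same specific discharge q through every layer.
Σ(b_i/K_i) = 13.7/177 + 1.95/29.5 + 1.64/6.93 = 0.3802 d.
q = Δh / Σ(b_i/K_i) = 9.92 / 0.3802 = 26.09 m/day.
In each layer the seepage velocity is v_i = q/n_i, so the layer transit time is t_i = b_i·n_i / q:
  layer 1 (clean gravel): t_1 = 13.7 × 0.21 / 26.09 = 0.1103 d
  layer 2 (medium sand): t_2 = 1.95 × 0.24 / 26.09 = 0.01793 d
  layer 3 (weathered basalt): t_3 = 1.64 × 0.14 / 26.09 = 0.008799 d
Total t = Σ t_i = 0.1370 days.

0.137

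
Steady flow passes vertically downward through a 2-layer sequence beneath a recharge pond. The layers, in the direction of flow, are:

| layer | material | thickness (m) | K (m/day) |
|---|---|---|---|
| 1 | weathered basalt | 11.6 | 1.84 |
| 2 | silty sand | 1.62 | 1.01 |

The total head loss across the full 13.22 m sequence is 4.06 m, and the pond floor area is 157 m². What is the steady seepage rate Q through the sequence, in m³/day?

80.6

Flow is perpendicular to layering, so the layers act in series and the equivalent K is the thickness-weighted harmonic mean.
Total thickness L = 11.6 + 1.62 = 13.22 m.
Σ(b_i/K_i) = 11.6/1.84 + 1.62/1.01 = 7.908 d.
K_eq = L / Σ(b_i/K_i) = 13.22 / 7.908 = 1.672 m/day.
Q = K_eq · A · (Δh/L) = 1.672 × 157 × (4.06/13.22) = 80.60 m³/day.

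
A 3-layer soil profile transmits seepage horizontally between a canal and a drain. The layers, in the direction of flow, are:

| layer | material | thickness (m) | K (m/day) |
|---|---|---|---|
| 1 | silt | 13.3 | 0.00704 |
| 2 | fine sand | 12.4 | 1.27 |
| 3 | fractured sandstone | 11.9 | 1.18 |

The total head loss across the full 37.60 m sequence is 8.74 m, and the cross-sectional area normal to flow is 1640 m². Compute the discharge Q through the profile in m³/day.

7.51

Flow is perpendicular to layering, so the layers act in series and the equivalent K is the thickness-weighted harmonic mean.
Total thickness L = 13.3 + 12.4 + 11.9 = 37.60 m.
Σ(b_i/K_i) = 13.3/0.00704 + 12.4/1.27 + 11.9/1.18 = 1909 d.
K_eq = L / Σ(b_i/K_i) = 37.60 / 1909 = 0.01970 m/day.
Q = K_eq · A · (Δh/L) = 0.01970 × 1640 × (8.74/37.60) = 7.508 m³/day.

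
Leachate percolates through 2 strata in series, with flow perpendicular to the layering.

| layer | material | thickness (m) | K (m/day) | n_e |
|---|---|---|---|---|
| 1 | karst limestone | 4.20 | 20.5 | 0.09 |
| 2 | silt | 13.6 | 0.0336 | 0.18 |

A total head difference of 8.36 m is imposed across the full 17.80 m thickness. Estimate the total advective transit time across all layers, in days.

137

With flow normal to the layers, continuity requires the same specific discharge q through every layer.
Σ(b_i/K_i) = 4.20/20.5 + 13.6/0.0336 = 405.0 d.
q = Δh / Σ(b_i/K_i) = 8.36 / 405.0 = 0.02064 m/day.
In each layer the seepage velocity is v_i = q/n_i, so the layer transit time is t_i = b_i·n_i / q:
  layer 1 (karst limestone): t_1 = 4.20 × 0.09 / 0.02064 = 18.31 d
  layer 2 (silt): t_2 = 13.6 × 0.18 / 0.02064 = 118.6 d
Total t = Σ t_i = 136.9 days.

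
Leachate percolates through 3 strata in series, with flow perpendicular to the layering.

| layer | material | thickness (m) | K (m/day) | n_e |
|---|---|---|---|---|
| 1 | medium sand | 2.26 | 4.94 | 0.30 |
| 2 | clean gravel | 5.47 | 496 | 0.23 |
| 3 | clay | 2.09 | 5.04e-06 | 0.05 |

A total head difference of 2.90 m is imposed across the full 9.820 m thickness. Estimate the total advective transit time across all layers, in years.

799

With flow normal to the layers, continuity requires the same specific discharge q through every layer.
Σ(b_i/K_i) = 2.26/4.94 + 5.47/496 + 2.09/5.04e-06 = 4.147e+05 d.
q = Δh / Σ(b_i/K_i) = 2.90 / 4.147e+05 = 6.993e-06 m/day.
In each layer the seepage velocity is v_i = q/n_i, so the layer transit time is t_i = b_i·n_i / q:
  layer 1 (medium sand): t_1 = 2.26 × 0.30 / 6.993e-06 = 96950 d
  layer 2 (clean gravel): t_2 = 5.47 × 0.23 / 6.993e-06 = 1.799e+05 d
  layer 3 (clay): t_3 = 2.09 × 0.05 / 6.993e-06 = 14943 d
Total t = Σ t_i = 2.918e+05 days = 798.9 years.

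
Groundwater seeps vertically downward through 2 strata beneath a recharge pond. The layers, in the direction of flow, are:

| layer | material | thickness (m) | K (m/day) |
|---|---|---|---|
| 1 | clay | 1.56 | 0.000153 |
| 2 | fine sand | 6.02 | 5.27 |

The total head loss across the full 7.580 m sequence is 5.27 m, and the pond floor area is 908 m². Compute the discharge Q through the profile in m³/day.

Flow is perpendicular to layering, so the layers act in series and the equivalent K is the thickness-weighted harmonic mean.
Total thickness L = 1.56 + 6.02 = 7.580 m.
Σ(b_i/K_i) = 1.56/0.000153 + 6.02/5.27 = 10197 d.
K_eq = L / Σ(b_i/K_i) = 7.580 / 10197 = 0.0007433 m/day.
Q = K_eq · A · (Δh/L) = 0.0007433 × 908 × (5.27/7.580) = 0.4693 m³/day.

0.469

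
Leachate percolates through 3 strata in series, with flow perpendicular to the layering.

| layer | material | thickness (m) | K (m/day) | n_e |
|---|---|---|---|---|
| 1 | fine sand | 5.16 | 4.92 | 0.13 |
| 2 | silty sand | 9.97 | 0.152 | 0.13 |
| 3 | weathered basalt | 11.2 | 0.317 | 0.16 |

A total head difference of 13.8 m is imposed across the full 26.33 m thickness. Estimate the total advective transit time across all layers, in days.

27.8

With flow normal to the layers, continuity requires the same specific discharge q through every layer.
Σ(b_i/K_i) = 5.16/4.92 + 9.97/0.152 + 11.2/0.317 = 102.0 d.
q = Δh / Σ(b_i/K_i) = 13.8 / 102.0 = 0.1353 m/day.
In each layer the seepage velocity is v_i = q/n_i, so the layer transit time is t_i = b_i·n_i / q:
  layer 1 (fine sand): t_1 = 5.16 × 0.13 / 0.1353 = 4.957 d
  layer 2 (silty sand): t_2 = 9.97 × 0.13 / 0.1353 = 9.577 d
  layer 3 (weathered basalt): t_3 = 11.2 × 0.16 / 0.1353 = 13.24 d
Total t = Σ t_i = 27.78 days.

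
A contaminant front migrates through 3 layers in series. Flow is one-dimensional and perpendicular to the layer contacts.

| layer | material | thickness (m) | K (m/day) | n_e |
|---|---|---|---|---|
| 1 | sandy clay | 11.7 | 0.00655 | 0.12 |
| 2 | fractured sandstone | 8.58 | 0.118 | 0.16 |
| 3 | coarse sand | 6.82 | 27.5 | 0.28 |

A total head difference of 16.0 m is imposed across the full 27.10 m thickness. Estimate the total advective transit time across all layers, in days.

With flow normal to the layers, continuity requires the same specific discharge q through every layer.
Σ(b_i/K_i) = 11.7/0.00655 + 8.58/0.118 + 6.82/27.5 = 1859 d.
q = Δh / Σ(b_i/K_i) = 16.0 / 1859 = 0.008606 m/day.
In each layer the seepage velocity is v_i = q/n_i, so the layer transit time is t_i = b_i·n_i / q:
  layer 1 (sandy clay): t_1 = 11.7 × 0.12 / 0.008606 = 163.1 d
  layer 2 (fractured sandstone): t_2 = 8.58 × 0.16 / 0.008606 = 159.5 d
  layer 3 (coarse sand): t_3 = 6.82 × 0.28 / 0.008606 = 221.9 d
Total t = Σ t_i = 544.6 days.

545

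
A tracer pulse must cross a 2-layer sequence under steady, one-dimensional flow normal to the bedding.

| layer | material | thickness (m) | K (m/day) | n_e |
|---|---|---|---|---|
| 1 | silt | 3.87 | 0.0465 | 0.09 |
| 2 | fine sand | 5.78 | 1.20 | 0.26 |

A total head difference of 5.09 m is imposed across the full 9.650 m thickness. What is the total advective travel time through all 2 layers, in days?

With flow normal to the layers, continuity requires the same specific discharge q through every layer.
Σ(b_i/K_i) = 3.87/0.0465 + 5.78/1.20 = 88.04 d.
q = Δh / Σ(b_i/K_i) = 5.09 / 88.04 = 0.05781 m/day.
In each layer the seepage velocity is v_i = q/n_i, so the layer transit time is t_i = b_i·n_i / q:
  layer 1 (silt): t_1 = 3.87 × 0.09 / 0.05781 = 6.025 d
  layer 2 (fine sand): t_2 = 5.78 × 0.26 / 0.05781 = 25.99 d
Total t = Σ t_i = 32.02 days.

32.0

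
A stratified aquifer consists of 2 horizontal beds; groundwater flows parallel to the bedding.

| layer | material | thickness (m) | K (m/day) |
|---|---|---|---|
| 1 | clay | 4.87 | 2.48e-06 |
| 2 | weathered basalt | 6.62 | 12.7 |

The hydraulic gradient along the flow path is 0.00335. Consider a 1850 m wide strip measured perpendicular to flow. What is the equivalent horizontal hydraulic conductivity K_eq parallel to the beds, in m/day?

7.32

Flow is parallel to layering, so each bed carries its own Darcy discharge and the transmissivities add.
Σ(K_i·b_i) = 2.48e-06×4.87 + 12.7×6.62 = 84.07 m²/day.
Total thickness b = 11.49 m, so K_eq = Σ(K_i·b_i)/b = 7.317 m/day.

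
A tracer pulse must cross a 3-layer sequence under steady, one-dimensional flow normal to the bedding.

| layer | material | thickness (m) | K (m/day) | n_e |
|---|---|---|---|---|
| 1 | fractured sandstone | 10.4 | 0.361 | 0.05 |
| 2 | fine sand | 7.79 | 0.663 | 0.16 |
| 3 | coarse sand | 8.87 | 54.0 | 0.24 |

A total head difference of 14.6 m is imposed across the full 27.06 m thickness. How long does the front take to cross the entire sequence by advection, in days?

With flow normal to the layers, continuity requires the same specific discharge q through every layer.
Σ(b_i/K_i) = 10.4/0.361 + 7.79/0.663 + 8.87/54.0 = 40.72 d.
q = Δh / Σ(b_i/K_i) = 14.6 / 40.72 = 0.3585 m/day.
In each layer the seepage velocity is v_i = q/n_i, so the layer transit time is t_i = b_i·n_i / q:
  layer 1 (fractured sandstone): t_1 = 10.4 × 0.05 / 0.3585 = 1.450 d
  layer 2 (fine sand): t_2 = 7.79 × 0.16 / 0.3585 = 3.476 d
  layer 3 (coarse sand): t_3 = 8.87 × 0.24 / 0.3585 = 5.938 d
Total t = Σ t_i = 10.86 days.

10.9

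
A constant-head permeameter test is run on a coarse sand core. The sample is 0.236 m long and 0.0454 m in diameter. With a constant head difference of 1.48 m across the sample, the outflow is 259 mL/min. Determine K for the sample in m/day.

Cross-sectional area A = π·(d/2)² = π × (0.0454/2)² = 0.001619 m².
Convert discharge: 259 mL/min = 4.317e-06 m³/s.
Darcy's law rearranged: K = Q·L / (A·Δh) = 4.317e-06 × 0.236 / (0.001619 × 1.48) = 0.0004252 m/s = 36.74 m/day.

36.7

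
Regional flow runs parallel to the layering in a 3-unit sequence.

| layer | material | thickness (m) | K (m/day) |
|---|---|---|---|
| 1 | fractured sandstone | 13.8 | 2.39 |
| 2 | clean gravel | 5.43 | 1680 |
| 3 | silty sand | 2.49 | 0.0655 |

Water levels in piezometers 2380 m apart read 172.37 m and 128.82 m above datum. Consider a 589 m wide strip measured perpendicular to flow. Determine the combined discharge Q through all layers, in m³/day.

Flow is parallel to layering, so each bed carries its own Darcy discharge and the transmissivities add.
Σ(K_i·b_i) = 2.39×13.8 + 1680×5.43 + 0.0655×2.49 = 9156 m²/day.
Hydraulic gradient i = (172.37 − 128.82) / 2380 = 43.55 / 2380 = 0.01830.
Q = Σ(K_i·b_i) · W · i = 9156 × 589 × 0.01830 = 98676 m³/day.

98700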